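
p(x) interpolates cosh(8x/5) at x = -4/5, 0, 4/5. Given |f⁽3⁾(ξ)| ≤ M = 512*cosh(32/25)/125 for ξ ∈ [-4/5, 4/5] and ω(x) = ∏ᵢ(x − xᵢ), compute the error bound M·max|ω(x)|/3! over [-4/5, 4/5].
32768*sqrt(3)*cosh(32/25)/421875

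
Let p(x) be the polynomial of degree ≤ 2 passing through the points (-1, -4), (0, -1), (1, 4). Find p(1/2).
5/4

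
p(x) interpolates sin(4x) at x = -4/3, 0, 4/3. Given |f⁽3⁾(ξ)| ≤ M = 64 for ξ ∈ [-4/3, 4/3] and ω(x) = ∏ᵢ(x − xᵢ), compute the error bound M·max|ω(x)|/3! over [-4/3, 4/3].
4096*sqrt(3)/729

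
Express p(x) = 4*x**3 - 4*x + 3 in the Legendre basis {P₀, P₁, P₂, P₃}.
(3)P₀ + (-8/5)P₁ + (8/5)P₃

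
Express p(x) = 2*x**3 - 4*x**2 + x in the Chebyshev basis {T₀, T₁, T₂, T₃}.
(-2)T₀ + (5/2)T₁ + (-2)T₂ + (1/2)T₃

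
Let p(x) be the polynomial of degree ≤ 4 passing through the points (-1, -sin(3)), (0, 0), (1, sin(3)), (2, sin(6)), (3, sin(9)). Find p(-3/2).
63*sin(3)/128 + 35*sin(9)/128 - 45*sin(6)/32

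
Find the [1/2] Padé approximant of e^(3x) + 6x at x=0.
(145*x/17 + 1)/(-9*x**2/34 - 8*x/17 + 1)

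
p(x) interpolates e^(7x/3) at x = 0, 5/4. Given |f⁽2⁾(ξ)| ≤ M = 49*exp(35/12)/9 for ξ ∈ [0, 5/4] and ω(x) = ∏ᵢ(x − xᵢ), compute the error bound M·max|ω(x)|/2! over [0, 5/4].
1225*exp(35/12)/1152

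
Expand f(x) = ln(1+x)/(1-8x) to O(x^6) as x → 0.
x + 15*x**2/2 + 181*x**3/3 + 5789*x**4/12 + 57893*x**5/15 + O(x**6)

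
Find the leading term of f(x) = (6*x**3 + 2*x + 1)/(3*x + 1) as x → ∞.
2*x**2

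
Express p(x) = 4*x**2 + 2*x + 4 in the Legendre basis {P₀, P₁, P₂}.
(16/3)P₀ + (2)P₁ + (8/3)P₂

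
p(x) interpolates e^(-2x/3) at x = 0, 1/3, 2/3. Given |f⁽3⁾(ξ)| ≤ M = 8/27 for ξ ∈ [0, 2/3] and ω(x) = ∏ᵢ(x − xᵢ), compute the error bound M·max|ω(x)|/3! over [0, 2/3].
8*sqrt(3)/19683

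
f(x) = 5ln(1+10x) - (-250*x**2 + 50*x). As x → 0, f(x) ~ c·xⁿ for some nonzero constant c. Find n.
3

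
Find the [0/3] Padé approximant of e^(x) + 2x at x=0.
1/(-145*x**3/6 + 17*x**2/2 - 3*x + 1)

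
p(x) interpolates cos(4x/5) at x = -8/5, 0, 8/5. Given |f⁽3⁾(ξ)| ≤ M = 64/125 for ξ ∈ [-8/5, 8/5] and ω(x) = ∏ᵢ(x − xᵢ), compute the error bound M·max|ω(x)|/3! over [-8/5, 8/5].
32768*sqrt(3)/421875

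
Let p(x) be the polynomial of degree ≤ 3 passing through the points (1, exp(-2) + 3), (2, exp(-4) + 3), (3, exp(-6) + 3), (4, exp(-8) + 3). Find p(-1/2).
(-189*exp(4) - 35 + 135*exp(2) + 105*exp(6) + 48*exp(8))*exp(-8)/16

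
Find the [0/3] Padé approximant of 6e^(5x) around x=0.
6/(-125*x**3/6 + 25*x**2/2 - 5*x + 1)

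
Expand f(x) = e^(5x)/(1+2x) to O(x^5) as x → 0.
1 + 3*x + 13*x**2/2 + 47*x**3/6 + 83*x**4/8 + O(x**5)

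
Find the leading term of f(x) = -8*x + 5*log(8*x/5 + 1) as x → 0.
-32*x**2/5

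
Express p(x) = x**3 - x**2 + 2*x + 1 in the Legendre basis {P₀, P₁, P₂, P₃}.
(2/3)P₀ + (13/5)P₁ + (-2/3)P₂ + (2/5)P₃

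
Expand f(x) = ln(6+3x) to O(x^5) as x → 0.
log(6) + x/2 - x**2/8 + x**3/24 - x**4/64 + O(x**5)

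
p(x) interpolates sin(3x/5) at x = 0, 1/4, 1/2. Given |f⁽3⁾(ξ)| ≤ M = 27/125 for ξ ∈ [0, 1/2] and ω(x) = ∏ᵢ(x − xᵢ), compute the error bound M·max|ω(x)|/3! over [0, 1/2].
sqrt(3)/8000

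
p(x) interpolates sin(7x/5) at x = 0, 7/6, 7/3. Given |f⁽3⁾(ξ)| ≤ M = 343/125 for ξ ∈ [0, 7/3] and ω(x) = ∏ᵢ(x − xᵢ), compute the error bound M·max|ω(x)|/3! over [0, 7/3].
117649*sqrt(3)/729000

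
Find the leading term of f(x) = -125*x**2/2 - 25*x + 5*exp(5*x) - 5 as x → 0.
625*x**3/6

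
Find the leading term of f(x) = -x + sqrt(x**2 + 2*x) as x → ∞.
1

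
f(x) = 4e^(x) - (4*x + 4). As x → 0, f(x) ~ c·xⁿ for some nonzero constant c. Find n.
2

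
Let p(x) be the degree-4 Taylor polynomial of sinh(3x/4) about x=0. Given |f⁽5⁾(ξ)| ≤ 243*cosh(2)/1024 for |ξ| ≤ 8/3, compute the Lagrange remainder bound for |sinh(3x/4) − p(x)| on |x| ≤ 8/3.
4*cosh(2)/15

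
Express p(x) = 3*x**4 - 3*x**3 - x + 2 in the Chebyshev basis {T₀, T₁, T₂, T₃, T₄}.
(25/8)T₀ + (-13/4)T₁ + (3/2)T₂ + (-3/4)T₃ + (3/8)T₄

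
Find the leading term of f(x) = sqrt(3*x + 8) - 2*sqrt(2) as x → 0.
3*sqrt(2)*x/8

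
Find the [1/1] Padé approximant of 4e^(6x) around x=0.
(12*x + 4)/(1 - 3*x)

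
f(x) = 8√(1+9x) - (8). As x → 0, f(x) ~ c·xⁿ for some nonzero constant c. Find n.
1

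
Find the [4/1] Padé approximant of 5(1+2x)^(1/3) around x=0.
(80*x**4/243 - 64*x**3/81 + 8*x**2/3 + 32*x/3 + 5)/(22*x/15 + 1)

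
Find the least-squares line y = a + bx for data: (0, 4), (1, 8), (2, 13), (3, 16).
a = 41/10, b = 41/10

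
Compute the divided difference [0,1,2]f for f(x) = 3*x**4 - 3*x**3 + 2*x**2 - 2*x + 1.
14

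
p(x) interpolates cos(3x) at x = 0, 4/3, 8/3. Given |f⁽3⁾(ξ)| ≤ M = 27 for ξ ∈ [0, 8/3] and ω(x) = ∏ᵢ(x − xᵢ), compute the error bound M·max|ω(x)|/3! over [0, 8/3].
64*sqrt(3)/27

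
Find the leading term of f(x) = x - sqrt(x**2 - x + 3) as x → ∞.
1/2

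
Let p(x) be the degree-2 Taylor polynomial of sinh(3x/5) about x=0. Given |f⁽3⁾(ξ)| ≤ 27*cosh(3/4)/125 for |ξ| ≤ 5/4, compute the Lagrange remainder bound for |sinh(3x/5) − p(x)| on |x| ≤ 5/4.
9*cosh(3/4)/128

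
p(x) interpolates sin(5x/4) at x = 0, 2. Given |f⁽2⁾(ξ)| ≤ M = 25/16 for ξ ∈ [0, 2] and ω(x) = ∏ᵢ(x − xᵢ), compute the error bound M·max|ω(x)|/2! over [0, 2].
25/32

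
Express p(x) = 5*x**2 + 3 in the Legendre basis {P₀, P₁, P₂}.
(14/3)P₀ + (10/3)P₂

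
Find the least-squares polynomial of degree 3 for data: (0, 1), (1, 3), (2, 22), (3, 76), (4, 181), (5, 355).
64/63 + (-200/189)x + (1/9)x² + (77/27)x³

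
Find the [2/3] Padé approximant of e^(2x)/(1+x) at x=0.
(2*x**2/5 + x + 1)/(4*x**3/15 - 3*x**2/5 + 1)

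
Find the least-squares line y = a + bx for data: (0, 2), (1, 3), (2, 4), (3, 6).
a = 9/5, b = 13/10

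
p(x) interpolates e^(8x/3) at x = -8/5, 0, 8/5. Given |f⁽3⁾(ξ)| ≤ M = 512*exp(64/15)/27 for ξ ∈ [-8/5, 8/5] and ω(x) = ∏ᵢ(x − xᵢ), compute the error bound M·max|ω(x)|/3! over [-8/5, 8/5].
262144*sqrt(3)*exp(64/15)/91125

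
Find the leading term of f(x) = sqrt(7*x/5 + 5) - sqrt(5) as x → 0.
7*sqrt(5)*x/50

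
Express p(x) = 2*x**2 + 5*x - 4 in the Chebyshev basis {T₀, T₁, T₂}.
(-3)T₀ + (5)T₁ + T₂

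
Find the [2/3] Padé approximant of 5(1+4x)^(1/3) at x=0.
(280*x**2/9 + 80*x/3 + 5)/(-32*x**3/81 + 8*x**2/3 + 4*x + 1)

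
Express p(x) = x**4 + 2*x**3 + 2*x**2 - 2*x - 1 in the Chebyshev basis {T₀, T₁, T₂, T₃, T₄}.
(3/8)T₀ + (-1/2)T₁ + (3/2)T₂ + (1/2)T₃ + (1/8)T₄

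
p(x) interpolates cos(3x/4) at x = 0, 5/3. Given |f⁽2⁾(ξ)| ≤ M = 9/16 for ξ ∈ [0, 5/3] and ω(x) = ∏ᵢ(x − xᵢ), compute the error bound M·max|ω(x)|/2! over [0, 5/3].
25/128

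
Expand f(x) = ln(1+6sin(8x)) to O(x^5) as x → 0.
48*x - 1152*x**2 + 36352*x**3 - 1302528*x**4 + O(x**5)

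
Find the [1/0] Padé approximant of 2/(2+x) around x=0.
1 - x/2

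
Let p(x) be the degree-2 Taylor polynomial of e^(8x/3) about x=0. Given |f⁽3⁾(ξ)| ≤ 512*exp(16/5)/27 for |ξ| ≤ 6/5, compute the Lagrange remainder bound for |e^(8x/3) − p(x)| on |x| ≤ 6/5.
2048*exp(16/5)/375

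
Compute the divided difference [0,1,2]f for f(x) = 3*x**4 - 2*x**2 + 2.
19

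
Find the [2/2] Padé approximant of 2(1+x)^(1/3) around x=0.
(14*x**2/27 + 7*x/3 + 2)/(5*x**2/54 + 5*x/6 + 1)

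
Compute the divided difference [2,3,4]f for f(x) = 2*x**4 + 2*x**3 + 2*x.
128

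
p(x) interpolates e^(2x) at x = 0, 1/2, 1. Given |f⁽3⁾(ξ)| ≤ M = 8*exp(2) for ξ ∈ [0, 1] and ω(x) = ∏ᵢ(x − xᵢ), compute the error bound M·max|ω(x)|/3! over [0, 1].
sqrt(3)*exp(2)/27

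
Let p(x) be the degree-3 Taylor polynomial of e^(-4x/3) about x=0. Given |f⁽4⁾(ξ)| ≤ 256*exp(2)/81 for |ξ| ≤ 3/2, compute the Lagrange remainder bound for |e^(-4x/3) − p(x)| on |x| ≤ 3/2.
2*exp(2)/3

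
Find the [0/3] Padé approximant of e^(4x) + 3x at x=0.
1/(-725*x**3/3 + 41*x**2 - 7*x + 1)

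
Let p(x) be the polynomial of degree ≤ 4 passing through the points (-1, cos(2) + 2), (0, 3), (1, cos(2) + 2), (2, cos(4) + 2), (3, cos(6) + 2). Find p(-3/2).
693*cos(2)/128 - 41/32 + 35*cos(6)/128 - 45*cos(4)/32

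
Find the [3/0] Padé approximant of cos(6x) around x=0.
1 - 18*x**2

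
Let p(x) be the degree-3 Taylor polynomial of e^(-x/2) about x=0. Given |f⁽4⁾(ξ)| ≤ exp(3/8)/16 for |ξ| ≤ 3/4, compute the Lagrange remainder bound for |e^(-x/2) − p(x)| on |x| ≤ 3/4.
27*exp(3/8)/32768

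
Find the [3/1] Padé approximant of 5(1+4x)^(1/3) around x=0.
(-320*x**3/81 + 80*x**2/9 + 20*x + 5)/(8*x/3 + 1)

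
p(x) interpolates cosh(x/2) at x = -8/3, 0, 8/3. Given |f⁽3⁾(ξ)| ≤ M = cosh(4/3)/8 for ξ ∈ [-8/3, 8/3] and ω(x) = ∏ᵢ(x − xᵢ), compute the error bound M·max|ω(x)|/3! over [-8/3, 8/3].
64*sqrt(3)*cosh(4/3)/729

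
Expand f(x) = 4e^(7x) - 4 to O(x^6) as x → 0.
28*x + 98*x**2 + 686*x**3/3 + 2401*x**4/6 + 16807*x**5/30 + O(x**6)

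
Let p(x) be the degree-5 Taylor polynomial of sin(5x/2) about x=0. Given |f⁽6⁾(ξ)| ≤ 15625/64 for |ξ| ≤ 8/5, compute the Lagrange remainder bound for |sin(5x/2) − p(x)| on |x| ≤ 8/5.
256/45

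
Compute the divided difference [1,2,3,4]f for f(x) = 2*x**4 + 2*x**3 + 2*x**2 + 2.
22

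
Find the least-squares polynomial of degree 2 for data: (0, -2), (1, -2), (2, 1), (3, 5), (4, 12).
-72/35 + (-11/14)x + (15/14)x²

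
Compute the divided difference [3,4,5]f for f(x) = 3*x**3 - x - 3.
36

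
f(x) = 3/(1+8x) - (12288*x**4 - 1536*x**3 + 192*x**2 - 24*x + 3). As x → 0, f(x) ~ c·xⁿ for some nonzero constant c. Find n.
5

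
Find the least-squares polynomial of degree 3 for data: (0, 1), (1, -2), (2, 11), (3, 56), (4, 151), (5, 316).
6/7 + (-53/14)x + (-23/14)x² + (3)x³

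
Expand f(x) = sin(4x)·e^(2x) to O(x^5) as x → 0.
4*x + 8*x**2 - 8*x**3/3 - 16*x**4 + O(x**5)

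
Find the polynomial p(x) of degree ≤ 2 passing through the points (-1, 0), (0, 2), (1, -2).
-3*x**2 - x + 2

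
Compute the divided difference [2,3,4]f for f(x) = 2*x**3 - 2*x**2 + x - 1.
16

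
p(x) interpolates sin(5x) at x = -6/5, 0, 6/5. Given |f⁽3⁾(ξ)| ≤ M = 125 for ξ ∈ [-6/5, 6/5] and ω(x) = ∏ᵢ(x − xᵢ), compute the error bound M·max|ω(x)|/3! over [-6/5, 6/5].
8*sqrt(3)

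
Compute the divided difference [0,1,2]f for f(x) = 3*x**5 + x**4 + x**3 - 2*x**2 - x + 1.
53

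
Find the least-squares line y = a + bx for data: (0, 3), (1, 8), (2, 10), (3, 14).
a = 7/2, b = 7/2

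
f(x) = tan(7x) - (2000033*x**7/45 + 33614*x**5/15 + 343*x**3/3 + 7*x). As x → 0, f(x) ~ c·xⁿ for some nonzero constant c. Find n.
9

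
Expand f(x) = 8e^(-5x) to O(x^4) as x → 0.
8 - 40*x + 100*x**2 - 500*x**3/3 + O(x**4)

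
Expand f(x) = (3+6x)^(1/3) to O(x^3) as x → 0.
3**(1/3) + 2*3**(1/3)*x/3 - 4*3**(1/3)*x**2/9 + O(x**3)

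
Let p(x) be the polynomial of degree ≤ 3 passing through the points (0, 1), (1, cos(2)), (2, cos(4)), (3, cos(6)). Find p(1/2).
15*cos(2)/16 + cos(6)/16 - 5*cos(4)/16 + 5/16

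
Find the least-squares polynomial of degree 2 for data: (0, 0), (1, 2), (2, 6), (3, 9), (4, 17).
6/35 + (67/70)x + (11/14)x²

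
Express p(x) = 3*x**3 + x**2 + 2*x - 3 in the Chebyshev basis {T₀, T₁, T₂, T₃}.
(-5/2)T₀ + (17/4)T₁ + (1/2)T₂ + (3/4)T₃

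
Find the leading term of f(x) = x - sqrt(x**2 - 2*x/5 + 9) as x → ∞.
1/5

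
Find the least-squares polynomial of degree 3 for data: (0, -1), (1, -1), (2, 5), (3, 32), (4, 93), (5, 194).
-44/63 + (-290/189)x + (-395/252)x² + (209/108)x³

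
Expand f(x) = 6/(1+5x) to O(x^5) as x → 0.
6 - 30*x + 150*x**2 - 750*x**3 + 3750*x**4 + O(x**5)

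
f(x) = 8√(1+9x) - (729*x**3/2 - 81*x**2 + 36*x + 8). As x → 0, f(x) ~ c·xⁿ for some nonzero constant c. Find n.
4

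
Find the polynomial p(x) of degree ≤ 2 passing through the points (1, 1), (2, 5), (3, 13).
2*x**2 - 2*x + 1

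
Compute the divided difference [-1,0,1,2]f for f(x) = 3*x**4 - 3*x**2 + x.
6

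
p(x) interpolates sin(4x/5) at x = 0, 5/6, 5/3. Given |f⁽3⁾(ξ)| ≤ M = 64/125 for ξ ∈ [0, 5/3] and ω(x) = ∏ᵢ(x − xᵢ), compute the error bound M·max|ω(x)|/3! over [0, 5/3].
8*sqrt(3)/729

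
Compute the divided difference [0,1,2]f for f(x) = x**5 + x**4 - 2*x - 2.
22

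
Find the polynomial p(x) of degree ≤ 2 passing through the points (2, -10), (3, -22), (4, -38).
-2*x**2 - 2*x + 2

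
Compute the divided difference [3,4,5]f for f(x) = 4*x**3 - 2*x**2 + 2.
46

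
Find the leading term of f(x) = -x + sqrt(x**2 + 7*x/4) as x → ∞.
7/8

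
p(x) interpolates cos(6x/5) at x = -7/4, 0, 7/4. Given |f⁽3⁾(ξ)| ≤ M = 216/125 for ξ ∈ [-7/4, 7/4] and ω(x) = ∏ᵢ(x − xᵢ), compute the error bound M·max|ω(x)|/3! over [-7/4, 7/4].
343*sqrt(3)/1000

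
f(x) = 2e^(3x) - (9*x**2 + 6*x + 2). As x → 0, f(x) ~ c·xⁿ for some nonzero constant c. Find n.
3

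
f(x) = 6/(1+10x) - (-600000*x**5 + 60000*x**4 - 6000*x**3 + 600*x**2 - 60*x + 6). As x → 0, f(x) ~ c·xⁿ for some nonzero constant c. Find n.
6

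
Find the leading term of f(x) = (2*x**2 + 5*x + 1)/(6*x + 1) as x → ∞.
x/3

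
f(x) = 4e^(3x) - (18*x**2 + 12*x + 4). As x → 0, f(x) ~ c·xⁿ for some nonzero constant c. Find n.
3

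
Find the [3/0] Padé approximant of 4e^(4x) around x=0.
128*x**3/3 + 32*x**2 + 16*x + 4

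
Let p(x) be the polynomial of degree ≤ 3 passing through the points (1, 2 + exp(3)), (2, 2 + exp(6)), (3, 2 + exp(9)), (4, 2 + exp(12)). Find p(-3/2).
-105*exp(12)/16 - 495*exp(6)/16 + 2 + 231*exp(3)/16 + 385*exp(9)/16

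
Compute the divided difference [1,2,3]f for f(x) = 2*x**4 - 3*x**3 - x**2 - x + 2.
31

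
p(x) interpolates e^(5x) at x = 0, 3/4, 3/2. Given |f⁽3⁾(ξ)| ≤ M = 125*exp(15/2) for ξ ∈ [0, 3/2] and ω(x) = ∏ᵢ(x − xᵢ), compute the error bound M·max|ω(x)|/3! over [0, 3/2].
125*sqrt(3)*exp(15/2)/64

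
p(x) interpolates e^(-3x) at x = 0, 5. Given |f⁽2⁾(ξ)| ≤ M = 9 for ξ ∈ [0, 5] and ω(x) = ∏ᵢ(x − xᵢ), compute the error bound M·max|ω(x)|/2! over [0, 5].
225/8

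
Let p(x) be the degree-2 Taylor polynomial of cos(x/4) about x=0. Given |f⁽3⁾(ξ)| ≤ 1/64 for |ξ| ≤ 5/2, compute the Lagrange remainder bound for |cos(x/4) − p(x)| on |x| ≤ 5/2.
125/3072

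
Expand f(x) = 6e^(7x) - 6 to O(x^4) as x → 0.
42*x + 147*x**2 + 343*x**3 + O(x**4)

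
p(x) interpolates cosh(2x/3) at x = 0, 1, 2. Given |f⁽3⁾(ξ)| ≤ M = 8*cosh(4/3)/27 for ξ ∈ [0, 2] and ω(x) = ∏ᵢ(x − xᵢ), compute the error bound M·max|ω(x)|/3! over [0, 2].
8*sqrt(3)*cosh(4/3)/729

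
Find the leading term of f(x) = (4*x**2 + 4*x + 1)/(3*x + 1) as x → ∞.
4*x/3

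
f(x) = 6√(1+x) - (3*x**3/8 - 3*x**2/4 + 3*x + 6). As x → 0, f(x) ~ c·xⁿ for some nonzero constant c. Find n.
4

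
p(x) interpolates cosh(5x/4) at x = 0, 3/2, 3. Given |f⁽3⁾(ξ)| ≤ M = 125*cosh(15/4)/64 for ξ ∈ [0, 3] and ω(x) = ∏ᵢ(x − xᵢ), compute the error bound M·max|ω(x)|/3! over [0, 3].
125*sqrt(3)*cosh(15/4)/512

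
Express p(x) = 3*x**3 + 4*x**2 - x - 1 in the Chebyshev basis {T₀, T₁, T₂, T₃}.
T₀ + (5/4)T₁ + (2)T₂ + (3/4)T₃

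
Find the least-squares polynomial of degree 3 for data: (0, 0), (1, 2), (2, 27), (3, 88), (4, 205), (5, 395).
-23/126 + (-1429/756)x + (461/252)x² + (155/54)x³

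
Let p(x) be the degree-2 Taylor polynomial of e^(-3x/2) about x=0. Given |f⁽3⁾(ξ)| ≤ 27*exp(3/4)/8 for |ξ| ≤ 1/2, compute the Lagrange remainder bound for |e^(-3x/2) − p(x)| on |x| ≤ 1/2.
9*exp(3/4)/128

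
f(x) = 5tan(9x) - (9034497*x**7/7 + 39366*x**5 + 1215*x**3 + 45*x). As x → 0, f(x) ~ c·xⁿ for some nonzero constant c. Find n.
9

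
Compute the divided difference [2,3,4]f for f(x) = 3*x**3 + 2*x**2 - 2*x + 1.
29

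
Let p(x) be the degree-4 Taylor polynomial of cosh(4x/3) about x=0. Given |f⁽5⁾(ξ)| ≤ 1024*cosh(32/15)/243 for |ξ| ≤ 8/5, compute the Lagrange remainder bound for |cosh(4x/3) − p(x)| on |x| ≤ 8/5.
4194304*cosh(32/15)/11390625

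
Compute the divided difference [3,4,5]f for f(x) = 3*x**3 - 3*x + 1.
36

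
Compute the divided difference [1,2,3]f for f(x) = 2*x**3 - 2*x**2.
10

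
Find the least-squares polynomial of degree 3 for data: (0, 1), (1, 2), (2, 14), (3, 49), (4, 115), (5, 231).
17/21 + (44/63)x + (-13/12)x² + (73/36)x³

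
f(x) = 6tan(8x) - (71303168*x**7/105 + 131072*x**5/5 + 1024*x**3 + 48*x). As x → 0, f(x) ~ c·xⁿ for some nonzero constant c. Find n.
9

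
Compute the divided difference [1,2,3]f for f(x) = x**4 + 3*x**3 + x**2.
44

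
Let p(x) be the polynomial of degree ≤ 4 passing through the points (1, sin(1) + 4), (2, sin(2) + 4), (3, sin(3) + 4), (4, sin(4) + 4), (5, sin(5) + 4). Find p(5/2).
-5*sin(1)/128 + 3*sin(5)/128 + 45*sin(3)/64 - 5*sin(4)/32 + 15*sin(2)/32 + 4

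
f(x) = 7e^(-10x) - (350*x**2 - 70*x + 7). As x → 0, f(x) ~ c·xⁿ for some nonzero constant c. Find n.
3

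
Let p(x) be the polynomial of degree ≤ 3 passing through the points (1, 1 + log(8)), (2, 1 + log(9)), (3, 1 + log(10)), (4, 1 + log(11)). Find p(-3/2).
1 + log(8796093022208000000000000000000000000*11**(7/16)*2**(3/8)*3**(1/8)*5**(1/16)/7434753751774828978684709077223679339)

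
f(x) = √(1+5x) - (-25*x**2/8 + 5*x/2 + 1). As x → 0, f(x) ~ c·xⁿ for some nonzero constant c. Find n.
3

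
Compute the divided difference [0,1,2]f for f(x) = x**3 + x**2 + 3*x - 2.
4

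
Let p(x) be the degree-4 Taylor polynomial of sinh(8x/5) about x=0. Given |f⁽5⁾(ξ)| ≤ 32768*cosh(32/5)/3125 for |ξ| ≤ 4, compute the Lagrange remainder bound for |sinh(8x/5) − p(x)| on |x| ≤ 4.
4194304*cosh(32/5)/46875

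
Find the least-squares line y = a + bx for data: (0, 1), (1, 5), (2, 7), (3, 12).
a = 1, b = 7/2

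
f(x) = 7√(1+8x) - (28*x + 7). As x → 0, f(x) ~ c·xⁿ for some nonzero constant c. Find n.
2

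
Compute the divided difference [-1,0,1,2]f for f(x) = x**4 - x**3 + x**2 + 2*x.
1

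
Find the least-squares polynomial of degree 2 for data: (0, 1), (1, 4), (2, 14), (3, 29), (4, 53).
39/35 + (-37/70)x + (47/14)x²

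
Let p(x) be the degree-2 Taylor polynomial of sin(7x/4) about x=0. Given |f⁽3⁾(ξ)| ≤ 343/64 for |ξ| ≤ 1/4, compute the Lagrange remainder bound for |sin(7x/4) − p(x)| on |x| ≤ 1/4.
343/24576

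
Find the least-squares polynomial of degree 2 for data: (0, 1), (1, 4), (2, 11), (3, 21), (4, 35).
34/35 + (19/14)x + (25/14)x²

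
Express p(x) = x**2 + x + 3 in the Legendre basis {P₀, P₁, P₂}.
(10/3)P₀ + P₁ + (2/3)P₂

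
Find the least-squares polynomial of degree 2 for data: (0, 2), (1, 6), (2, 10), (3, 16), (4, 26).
12/5 + (9/5)x + x²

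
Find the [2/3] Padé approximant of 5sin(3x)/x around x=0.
(15 - 63*x**2/4)/(9*x**2/20 + 1)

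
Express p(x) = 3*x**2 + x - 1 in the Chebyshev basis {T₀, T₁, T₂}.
(1/2)T₀ + T₁ + (3/2)T₂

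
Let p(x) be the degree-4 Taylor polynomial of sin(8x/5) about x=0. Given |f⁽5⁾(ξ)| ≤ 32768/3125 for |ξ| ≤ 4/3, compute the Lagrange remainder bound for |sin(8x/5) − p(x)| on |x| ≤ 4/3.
4194304/11390625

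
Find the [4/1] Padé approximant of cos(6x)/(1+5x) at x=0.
(54*x**4 - 18*x**2 + 1)/(5*x + 1)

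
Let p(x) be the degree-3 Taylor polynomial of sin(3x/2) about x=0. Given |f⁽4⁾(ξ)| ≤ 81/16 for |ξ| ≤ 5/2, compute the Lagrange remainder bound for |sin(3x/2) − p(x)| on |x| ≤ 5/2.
16875/2048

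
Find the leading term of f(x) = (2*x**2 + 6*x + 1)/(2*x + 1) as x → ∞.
x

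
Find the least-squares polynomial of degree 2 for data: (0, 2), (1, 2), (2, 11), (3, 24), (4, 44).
59/35 + (-69/35)x + (22/7)x²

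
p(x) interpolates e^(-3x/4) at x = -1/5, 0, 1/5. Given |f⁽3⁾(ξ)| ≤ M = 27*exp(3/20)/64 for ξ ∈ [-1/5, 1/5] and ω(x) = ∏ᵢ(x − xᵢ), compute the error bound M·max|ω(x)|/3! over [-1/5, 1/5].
sqrt(3)*exp(3/20)/8000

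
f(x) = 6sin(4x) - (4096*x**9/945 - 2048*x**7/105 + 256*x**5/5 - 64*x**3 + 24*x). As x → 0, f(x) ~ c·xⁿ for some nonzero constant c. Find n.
11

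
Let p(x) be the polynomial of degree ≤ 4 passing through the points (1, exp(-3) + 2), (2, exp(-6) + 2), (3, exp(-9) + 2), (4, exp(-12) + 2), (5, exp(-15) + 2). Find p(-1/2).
(-2772*exp(9) - 1540*exp(3) + 315 + 2970*exp(6) + 1155*exp(12) + 256*exp(15))*exp(-15)/128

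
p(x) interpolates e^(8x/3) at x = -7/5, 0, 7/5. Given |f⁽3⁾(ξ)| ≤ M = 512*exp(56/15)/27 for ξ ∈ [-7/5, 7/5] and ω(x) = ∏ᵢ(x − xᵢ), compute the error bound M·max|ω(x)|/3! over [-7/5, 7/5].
175616*sqrt(3)*exp(56/15)/91125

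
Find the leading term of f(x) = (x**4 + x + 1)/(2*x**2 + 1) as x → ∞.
x**2/2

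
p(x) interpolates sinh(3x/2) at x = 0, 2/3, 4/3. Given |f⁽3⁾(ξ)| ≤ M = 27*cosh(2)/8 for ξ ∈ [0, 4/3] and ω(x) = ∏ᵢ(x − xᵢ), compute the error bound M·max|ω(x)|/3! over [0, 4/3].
sqrt(3)*cosh(2)/27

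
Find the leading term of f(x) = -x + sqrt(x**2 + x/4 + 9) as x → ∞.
1/8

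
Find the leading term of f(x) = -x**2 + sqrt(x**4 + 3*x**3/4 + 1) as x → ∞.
3*x/8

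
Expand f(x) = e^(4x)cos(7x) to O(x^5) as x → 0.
1 + 4*x - 33*x**2/2 - 262*x**3/3 - 2047*x**4/24 + O(x**5)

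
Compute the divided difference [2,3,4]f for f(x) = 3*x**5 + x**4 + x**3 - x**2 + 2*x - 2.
918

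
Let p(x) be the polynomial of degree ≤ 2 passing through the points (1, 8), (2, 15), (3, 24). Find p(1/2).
21/4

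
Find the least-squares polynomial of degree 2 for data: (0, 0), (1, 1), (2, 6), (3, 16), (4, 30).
1/35 + (-19/14)x + (31/14)x²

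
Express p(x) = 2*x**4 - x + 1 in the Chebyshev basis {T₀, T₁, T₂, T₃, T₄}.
(7/4)T₀ - T₁ + T₂ + (1/4)T₄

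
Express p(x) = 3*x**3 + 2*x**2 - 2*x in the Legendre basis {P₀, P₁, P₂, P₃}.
(2/3)P₀ + (-1/5)P₁ + (4/3)P₂ + (6/5)P₃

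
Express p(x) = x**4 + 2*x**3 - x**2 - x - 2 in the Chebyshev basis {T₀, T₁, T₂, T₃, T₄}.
(-17/8)T₀ + (1/2)T₁ + (1/2)T₃ + (1/8)T₄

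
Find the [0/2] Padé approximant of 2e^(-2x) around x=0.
2/(2*x**2 + 2*x + 1)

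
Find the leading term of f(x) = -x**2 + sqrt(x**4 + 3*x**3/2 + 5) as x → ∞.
3*x/4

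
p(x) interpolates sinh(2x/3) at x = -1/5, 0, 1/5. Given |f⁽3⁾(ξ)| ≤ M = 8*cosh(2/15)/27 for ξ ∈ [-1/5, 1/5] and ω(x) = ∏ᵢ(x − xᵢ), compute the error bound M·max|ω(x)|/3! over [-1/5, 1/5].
8*sqrt(3)*cosh(2/15)/91125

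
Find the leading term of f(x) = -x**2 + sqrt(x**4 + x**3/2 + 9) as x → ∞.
x/4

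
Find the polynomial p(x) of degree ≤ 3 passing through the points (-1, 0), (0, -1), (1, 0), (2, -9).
-2*x**3 + x**2 + 2*x - 1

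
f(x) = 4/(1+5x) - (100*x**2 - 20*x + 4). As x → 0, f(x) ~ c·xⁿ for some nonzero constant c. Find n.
3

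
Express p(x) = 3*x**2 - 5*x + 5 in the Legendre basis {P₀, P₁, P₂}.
(6)P₀ + (-5)P₁ + (2)P₂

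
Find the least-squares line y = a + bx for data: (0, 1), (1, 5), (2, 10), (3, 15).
a = 7/10, b = 47/10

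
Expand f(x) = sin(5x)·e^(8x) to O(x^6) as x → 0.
5*x + 40*x**2 + 835*x**3/6 + 260*x**4 + 5105*x**5/24 + O(x**6)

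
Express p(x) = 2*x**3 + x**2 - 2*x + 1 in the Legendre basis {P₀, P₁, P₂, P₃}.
(4/3)P₀ + (-4/5)P₁ + (2/3)P₂ + (4/5)P₃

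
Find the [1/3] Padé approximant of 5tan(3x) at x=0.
15*x/(1 - 3*x**2)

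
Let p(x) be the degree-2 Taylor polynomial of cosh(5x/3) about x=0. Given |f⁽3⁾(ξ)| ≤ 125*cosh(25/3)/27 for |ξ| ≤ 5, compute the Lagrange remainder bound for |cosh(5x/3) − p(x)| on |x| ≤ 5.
15625*cosh(25/3)/162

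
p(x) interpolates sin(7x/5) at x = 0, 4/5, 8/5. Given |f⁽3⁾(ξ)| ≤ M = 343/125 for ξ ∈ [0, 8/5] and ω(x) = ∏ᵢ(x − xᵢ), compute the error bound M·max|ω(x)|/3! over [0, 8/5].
21952*sqrt(3)/421875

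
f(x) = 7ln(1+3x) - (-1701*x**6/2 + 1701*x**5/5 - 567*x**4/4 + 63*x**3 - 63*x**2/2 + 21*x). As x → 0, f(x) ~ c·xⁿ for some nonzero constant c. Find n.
7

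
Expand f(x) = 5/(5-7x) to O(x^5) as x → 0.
1 + 7*x/5 + 49*x**2/25 + 343*x**3/125 + 2401*x**4/625 + O(x**5)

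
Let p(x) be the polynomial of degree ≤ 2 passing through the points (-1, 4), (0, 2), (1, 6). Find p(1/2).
13/4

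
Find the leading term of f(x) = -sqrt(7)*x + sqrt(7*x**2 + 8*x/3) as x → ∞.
4*sqrt(7)/21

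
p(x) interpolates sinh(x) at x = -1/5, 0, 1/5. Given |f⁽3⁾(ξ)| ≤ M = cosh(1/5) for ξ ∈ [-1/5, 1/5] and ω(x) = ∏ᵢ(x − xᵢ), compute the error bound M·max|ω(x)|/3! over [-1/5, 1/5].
sqrt(3)*cosh(1/5)/3375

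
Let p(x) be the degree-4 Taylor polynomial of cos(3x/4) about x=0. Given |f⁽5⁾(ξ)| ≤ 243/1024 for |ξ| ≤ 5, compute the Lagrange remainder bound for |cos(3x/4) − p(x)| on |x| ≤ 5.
50625/8192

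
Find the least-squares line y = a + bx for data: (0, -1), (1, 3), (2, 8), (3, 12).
a = -11/10, b = 22/5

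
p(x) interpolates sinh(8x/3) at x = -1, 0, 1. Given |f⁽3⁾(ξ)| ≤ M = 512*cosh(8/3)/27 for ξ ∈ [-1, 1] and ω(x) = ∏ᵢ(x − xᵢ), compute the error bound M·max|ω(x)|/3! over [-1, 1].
512*sqrt(3)*cosh(8/3)/729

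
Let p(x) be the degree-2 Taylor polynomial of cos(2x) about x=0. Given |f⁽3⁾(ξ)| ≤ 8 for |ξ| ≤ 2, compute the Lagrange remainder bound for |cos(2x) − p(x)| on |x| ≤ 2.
32/3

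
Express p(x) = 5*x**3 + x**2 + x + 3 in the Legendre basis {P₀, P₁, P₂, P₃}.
(10/3)P₀ + (4)P₁ + (2/3)P₂ + (2)P₃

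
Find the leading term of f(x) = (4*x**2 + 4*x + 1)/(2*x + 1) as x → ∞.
2*x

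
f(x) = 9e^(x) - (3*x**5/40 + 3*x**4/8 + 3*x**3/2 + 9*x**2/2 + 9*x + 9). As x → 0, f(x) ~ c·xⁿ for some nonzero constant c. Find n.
6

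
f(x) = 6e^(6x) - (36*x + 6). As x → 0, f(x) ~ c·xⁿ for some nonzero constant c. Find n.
2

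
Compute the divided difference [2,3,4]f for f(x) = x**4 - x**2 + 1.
54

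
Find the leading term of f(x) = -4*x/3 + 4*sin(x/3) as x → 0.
-2*x**3/81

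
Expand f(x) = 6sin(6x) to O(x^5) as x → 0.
36*x - 216*x**3 + O(x**5)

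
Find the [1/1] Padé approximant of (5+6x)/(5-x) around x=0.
(6*x/5 + 1)/(1 - x/5)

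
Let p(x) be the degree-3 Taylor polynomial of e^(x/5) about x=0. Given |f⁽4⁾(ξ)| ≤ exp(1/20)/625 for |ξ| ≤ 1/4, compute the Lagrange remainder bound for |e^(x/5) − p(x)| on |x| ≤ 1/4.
exp(1/20)/3840000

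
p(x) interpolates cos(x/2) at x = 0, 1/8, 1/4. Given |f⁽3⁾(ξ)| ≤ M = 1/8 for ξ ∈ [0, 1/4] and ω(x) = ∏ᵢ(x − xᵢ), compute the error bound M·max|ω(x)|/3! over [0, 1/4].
sqrt(3)/110592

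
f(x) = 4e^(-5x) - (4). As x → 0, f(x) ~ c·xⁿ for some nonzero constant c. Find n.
1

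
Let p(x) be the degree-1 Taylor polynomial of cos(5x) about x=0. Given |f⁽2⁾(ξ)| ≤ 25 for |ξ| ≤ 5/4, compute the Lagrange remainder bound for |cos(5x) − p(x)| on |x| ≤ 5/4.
625/32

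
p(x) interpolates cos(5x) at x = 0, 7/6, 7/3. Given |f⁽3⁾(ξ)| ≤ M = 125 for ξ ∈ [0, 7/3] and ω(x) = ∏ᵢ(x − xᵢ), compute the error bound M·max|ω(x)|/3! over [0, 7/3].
42875*sqrt(3)/5832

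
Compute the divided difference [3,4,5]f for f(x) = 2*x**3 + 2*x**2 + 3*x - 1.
26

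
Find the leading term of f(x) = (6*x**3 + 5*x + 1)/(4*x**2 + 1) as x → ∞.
3*x/2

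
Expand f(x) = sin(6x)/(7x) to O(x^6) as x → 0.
6/7 - 36*x**2/7 + 324*x**4/35 + O(x**6)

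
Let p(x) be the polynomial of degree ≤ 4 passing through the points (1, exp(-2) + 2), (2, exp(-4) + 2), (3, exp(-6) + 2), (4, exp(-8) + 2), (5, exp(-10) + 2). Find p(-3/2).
(-8580*exp(6) - 5460*exp(2) + 1155 + 10010*exp(4) + 256*exp(10) + 3003*exp(8))*exp(-10)/128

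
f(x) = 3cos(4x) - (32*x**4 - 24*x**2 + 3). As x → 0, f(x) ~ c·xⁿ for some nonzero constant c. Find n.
6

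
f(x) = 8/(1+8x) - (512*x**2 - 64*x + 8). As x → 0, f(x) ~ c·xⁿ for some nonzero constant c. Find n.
3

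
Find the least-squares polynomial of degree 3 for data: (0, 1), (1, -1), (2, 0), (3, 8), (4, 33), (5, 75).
68/63 + (-49/27)x + (-82/63)x² + (25/27)x³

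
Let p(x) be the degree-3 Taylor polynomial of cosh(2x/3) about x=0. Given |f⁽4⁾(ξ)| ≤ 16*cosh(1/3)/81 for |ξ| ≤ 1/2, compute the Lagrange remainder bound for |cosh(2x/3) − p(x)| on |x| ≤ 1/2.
cosh(1/3)/1944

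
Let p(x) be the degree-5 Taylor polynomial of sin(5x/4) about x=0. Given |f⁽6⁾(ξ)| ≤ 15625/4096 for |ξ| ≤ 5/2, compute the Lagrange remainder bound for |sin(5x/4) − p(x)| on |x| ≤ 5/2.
48828125/37748736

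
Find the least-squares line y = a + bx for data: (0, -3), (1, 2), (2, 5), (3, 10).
a = -14/5, b = 21/5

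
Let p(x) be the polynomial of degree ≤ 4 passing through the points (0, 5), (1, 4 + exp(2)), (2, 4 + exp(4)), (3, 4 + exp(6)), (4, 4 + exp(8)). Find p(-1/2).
-45*exp(6)/32 - 105*exp(2)/32 + 827/128 + 189*exp(4)/64 + 35*exp(8)/128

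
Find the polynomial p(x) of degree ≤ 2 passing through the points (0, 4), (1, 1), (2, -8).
4 - 3*x**2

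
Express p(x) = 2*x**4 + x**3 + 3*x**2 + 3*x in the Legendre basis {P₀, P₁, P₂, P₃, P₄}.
(7/5)P₀ + (18/5)P₁ + (22/7)P₂ + (2/5)P₃ + (16/35)P₄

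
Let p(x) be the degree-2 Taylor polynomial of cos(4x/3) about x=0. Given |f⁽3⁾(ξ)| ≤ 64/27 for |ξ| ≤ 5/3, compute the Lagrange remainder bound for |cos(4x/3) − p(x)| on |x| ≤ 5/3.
4000/2187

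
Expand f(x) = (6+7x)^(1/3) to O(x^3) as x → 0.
6**(1/3) + 7*6**(1/3)*x/18 - 49*6**(1/3)*x**2/324 + O(x**3)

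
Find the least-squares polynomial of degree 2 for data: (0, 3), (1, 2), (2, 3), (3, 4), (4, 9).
109/35 + (-71/35)x + (6/7)x²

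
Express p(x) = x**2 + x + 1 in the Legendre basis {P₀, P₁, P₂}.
(4/3)P₀ + P₁ + (2/3)P₂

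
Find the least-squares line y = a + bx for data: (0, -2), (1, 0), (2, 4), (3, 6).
a = -11/5, b = 14/5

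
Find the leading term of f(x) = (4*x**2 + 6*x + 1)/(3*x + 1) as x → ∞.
4*x/3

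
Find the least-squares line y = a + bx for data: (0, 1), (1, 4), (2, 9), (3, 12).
a = 4/5, b = 19/5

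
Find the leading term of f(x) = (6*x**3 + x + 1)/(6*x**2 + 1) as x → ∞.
x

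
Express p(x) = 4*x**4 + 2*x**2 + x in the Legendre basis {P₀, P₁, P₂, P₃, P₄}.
(22/15)P₀ + P₁ + (76/21)P₂ + (32/35)P₄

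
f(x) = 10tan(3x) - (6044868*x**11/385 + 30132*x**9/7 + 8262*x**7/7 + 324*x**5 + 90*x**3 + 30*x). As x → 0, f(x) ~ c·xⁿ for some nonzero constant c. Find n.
13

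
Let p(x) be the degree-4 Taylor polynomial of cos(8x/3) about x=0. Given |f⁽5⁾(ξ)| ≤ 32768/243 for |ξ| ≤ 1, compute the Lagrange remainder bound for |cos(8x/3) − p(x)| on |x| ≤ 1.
4096/3645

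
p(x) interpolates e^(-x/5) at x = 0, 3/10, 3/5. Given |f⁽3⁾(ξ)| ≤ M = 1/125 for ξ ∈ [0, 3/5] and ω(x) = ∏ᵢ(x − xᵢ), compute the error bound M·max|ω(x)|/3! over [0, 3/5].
sqrt(3)/125000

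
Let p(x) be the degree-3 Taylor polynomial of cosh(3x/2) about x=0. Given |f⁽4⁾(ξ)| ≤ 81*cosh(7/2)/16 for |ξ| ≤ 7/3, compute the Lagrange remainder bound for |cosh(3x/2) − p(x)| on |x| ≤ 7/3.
2401*cosh(7/2)/384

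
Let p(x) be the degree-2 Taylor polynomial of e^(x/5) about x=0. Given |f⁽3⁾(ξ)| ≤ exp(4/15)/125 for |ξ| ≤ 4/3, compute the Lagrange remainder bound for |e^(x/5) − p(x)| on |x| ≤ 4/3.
32*exp(4/15)/10125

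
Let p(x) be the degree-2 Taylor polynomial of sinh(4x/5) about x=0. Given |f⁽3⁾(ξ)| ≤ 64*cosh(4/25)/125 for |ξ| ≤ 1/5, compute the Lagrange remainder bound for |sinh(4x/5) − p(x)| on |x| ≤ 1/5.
32*cosh(4/25)/46875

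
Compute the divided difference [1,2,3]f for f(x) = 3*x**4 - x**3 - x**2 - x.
68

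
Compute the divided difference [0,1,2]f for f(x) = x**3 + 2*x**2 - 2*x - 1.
5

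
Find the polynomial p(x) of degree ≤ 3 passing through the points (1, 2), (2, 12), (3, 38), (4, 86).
x**3 + 2*x**2 - 3*x + 2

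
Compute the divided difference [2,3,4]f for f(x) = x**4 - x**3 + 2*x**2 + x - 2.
48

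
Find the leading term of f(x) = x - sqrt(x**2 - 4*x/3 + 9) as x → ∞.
2/3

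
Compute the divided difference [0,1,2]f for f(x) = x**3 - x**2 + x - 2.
2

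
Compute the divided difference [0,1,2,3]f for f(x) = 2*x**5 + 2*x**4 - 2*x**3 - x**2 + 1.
60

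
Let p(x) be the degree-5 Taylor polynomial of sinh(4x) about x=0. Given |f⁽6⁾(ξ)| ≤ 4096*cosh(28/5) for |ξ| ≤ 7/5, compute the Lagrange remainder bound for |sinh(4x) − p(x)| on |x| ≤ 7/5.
30118144*cosh(28/5)/703125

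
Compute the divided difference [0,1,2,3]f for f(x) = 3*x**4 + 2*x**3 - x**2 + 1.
20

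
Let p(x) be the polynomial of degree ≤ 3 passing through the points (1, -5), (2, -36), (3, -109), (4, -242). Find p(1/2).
3/8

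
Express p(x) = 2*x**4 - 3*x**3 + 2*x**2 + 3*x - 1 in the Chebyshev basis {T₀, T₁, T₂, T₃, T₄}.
(3/4)T₀ + (3/4)T₁ + (2)T₂ + (-3/4)T₃ + (1/4)T₄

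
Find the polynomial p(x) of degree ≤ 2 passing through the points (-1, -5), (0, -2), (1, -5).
-3*x**2 - 2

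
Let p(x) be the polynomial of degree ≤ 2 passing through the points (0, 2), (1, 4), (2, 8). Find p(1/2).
11/4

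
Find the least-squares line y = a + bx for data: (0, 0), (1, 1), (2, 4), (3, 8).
a = -4/5, b = 27/10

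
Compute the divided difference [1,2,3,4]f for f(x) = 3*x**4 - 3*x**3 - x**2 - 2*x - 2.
27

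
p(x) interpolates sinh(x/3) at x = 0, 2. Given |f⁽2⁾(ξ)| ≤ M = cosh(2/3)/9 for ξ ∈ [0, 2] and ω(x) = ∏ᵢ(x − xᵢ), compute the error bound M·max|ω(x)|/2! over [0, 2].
cosh(2/3)/18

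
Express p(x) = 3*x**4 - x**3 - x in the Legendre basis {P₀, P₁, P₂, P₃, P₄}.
(3/5)P₀ + (-8/5)P₁ + (12/7)P₂ + (-2/5)P₃ + (24/35)P₄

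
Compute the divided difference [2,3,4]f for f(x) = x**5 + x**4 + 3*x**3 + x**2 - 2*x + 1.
368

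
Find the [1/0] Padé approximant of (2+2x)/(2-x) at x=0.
3*x/2 + 1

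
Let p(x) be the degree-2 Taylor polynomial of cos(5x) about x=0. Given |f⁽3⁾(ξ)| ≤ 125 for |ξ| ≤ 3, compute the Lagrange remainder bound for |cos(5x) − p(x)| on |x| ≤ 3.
1125/2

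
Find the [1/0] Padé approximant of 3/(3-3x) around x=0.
x + 1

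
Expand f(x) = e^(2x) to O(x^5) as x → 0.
1 + 2*x + 2*x**2 + 4*x**3/3 + 2*x**4/3 + O(x**5)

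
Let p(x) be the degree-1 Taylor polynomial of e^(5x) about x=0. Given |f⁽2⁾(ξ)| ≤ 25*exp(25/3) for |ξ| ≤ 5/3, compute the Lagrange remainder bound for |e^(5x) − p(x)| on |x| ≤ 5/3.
625*exp(25/3)/18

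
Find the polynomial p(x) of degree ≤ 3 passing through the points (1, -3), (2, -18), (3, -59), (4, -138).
-2*x**3 - x**2 + 2*x - 2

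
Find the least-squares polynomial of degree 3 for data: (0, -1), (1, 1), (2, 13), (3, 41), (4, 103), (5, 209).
-11/9 + (694/189)x + (-170/63)x² + (56/27)x³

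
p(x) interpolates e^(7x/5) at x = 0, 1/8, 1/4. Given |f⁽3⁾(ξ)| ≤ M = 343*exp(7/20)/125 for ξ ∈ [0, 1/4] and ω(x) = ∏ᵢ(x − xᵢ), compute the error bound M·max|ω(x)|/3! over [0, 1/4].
343*sqrt(3)*exp(7/20)/1728000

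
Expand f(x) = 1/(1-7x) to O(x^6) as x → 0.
1 + 7*x + 49*x**2 + 343*x**3 + 2401*x**4 + 16807*x**5 + O(x**6)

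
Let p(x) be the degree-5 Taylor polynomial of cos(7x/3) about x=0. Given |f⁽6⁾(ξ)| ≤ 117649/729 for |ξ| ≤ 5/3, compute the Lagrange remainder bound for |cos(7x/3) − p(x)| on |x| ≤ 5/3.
367653125/76527504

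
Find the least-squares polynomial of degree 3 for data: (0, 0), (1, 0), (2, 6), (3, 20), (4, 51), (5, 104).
-19/126 + (463/756)x + (-115/126)x² + (107/108)x³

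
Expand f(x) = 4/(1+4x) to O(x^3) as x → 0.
4 - 16*x + 64*x**2 + O(x**3)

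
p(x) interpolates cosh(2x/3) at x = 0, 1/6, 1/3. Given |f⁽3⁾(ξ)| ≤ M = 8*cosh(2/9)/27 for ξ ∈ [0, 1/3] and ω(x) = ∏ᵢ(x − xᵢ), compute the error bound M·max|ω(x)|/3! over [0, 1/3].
sqrt(3)*cosh(2/9)/19683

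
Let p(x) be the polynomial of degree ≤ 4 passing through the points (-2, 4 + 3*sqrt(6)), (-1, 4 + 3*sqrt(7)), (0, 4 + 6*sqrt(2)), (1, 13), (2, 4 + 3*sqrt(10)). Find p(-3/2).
-105*sqrt(2)/32 - 15*sqrt(10)/128 + 105*sqrt(6)/128 + 191/32 + 105*sqrt(7)/32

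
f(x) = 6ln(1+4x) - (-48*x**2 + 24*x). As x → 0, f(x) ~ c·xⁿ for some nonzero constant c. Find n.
3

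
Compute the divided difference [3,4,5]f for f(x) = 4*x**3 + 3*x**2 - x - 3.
51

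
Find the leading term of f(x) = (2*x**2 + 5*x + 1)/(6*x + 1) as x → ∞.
x/3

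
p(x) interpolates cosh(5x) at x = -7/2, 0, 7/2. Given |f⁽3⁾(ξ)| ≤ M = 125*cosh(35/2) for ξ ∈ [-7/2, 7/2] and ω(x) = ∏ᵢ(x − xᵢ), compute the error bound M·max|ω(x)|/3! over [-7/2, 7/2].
42875*sqrt(3)*cosh(35/2)/216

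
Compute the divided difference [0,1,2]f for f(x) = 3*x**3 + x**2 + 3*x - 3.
10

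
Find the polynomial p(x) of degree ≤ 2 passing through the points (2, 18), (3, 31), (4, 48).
2*x**2 + 3*x + 4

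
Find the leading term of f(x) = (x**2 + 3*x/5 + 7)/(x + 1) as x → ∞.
x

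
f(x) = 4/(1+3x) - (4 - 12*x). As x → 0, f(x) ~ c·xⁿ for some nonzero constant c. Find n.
2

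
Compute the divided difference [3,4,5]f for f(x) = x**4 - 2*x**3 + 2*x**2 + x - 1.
75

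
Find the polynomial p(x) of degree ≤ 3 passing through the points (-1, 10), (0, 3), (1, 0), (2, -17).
-3*x**3 + 2*x**2 - 2*x + 3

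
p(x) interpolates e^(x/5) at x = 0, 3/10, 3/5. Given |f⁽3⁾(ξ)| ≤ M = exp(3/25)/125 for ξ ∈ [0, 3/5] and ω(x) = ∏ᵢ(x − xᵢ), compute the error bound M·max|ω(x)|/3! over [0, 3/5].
sqrt(3)*exp(3/25)/125000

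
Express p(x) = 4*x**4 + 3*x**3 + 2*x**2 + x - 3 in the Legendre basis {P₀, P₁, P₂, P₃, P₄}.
(-23/15)P₀ + (14/5)P₁ + (76/21)P₂ + (6/5)P₃ + (32/35)P₄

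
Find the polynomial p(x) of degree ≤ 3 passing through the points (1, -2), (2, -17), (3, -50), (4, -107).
-x**3 - 3*x**2 + x + 1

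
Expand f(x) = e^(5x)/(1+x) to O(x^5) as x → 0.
1 + 4*x + 17*x**2/2 + 37*x**3/3 + 329*x**4/24 + O(x**5)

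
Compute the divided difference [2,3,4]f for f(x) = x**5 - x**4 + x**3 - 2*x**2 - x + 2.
237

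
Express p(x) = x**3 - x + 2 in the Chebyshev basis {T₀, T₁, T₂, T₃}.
(2)T₀ + (-1/4)T₁ + (1/4)T₃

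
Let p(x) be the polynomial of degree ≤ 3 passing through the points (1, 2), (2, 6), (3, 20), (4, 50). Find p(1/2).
15/8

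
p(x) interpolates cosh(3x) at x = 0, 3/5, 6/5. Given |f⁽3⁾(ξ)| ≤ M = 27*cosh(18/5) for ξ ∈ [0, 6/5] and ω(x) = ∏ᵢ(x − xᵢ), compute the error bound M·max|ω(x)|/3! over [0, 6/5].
27*sqrt(3)*cosh(18/5)/125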